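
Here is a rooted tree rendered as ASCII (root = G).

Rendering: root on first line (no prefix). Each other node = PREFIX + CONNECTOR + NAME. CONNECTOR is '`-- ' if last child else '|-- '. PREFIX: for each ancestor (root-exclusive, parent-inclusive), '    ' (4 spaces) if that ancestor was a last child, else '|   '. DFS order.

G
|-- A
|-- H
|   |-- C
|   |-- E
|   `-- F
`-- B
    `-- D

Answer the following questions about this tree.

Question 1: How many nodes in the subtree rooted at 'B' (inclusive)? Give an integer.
Subtree rooted at B contains: B, D
Count = 2

Answer: 2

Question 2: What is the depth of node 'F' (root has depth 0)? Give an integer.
Answer: 2

Derivation:
Path from root to F: G -> H -> F
Depth = number of edges = 2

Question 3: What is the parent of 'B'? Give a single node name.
Answer: G

Derivation:
Scan adjacency: B appears as child of G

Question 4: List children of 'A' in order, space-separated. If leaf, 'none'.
Node A's children (from adjacency): (leaf)

Answer: none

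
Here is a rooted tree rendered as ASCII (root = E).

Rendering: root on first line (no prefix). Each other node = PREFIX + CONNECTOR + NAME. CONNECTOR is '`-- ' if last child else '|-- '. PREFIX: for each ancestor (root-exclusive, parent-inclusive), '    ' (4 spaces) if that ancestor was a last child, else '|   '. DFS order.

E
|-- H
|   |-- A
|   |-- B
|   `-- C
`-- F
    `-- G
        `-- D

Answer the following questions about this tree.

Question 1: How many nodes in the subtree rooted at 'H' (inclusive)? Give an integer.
Subtree rooted at H contains: A, B, C, H
Count = 4

Answer: 4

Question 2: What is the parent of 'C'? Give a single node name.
Scan adjacency: C appears as child of H

Answer: H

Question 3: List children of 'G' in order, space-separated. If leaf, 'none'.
Node G's children (from adjacency): D

Answer: D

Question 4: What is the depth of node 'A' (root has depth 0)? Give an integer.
Path from root to A: E -> H -> A
Depth = number of edges = 2

Answer: 2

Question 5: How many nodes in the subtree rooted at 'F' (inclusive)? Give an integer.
Subtree rooted at F contains: D, F, G
Count = 3

Answer: 3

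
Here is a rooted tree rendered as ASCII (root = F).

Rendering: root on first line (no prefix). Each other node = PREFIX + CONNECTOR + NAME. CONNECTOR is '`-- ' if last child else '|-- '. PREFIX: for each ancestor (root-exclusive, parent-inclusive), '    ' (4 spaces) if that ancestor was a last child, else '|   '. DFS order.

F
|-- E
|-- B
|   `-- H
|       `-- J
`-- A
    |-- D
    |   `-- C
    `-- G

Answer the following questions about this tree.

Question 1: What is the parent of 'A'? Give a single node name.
Scan adjacency: A appears as child of F

Answer: F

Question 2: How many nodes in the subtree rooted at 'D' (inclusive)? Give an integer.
Answer: 2

Derivation:
Subtree rooted at D contains: C, D
Count = 2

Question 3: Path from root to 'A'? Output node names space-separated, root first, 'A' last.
Walk down from root: F -> A

Answer: F A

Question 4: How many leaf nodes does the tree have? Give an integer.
Answer: 4

Derivation:
Leaves (nodes with no children): C, E, G, J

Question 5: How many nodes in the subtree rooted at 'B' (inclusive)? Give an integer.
Subtree rooted at B contains: B, H, J
Count = 3

Answer: 3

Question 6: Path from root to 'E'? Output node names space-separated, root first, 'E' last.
Answer: F E

Derivation:
Walk down from root: F -> E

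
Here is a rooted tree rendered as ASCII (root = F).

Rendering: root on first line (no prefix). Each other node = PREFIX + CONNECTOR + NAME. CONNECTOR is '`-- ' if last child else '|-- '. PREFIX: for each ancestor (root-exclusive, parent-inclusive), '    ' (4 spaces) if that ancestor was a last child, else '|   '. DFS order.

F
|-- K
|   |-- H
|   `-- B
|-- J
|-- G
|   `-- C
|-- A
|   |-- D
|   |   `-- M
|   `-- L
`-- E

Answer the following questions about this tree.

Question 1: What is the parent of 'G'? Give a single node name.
Answer: F

Derivation:
Scan adjacency: G appears as child of F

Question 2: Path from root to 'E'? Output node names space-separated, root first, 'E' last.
Walk down from root: F -> E

Answer: F E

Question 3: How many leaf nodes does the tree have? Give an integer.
Leaves (nodes with no children): B, C, E, H, J, L, M

Answer: 7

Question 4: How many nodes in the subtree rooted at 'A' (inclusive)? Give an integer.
Subtree rooted at A contains: A, D, L, M
Count = 4

Answer: 4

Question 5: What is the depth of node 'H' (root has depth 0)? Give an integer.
Path from root to H: F -> K -> H
Depth = number of edges = 2

Answer: 2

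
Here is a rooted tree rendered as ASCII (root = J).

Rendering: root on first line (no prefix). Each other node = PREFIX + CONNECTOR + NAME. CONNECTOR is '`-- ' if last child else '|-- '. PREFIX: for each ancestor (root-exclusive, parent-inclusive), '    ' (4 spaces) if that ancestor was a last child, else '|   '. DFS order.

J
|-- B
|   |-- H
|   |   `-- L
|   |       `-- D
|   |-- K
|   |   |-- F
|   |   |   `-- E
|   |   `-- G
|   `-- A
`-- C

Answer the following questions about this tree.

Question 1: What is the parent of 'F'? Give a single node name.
Answer: K

Derivation:
Scan adjacency: F appears as child of K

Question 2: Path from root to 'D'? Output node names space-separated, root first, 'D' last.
Walk down from root: J -> B -> H -> L -> D

Answer: J B H L D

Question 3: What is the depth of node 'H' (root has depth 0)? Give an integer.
Answer: 2

Derivation:
Path from root to H: J -> B -> H
Depth = number of edges = 2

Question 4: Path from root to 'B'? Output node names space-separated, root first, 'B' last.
Answer: J B

Derivation:
Walk down from root: J -> B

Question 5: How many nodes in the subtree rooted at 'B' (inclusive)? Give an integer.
Subtree rooted at B contains: A, B, D, E, F, G, H, K, L
Count = 9

Answer: 9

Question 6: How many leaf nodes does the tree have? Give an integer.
Leaves (nodes with no children): A, C, D, E, G

Answer: 5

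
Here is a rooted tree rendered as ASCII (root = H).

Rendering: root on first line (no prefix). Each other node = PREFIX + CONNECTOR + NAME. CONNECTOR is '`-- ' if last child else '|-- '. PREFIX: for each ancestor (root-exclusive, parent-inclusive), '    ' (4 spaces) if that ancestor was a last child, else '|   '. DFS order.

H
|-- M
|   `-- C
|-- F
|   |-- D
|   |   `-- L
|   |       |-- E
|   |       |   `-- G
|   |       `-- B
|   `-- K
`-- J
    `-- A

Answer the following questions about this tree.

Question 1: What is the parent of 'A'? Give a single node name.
Answer: J

Derivation:
Scan adjacency: A appears as child of J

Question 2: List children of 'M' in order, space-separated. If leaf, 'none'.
Node M's children (from adjacency): C

Answer: C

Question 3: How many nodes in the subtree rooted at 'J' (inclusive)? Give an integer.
Answer: 2

Derivation:
Subtree rooted at J contains: A, J
Count = 2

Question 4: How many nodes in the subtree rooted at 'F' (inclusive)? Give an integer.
Answer: 7

Derivation:
Subtree rooted at F contains: B, D, E, F, G, K, L
Count = 7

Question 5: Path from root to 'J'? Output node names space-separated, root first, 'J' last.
Answer: H J

Derivation:
Walk down from root: H -> J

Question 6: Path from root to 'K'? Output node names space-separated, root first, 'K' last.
Answer: H F K

Derivation:
Walk down from root: H -> F -> K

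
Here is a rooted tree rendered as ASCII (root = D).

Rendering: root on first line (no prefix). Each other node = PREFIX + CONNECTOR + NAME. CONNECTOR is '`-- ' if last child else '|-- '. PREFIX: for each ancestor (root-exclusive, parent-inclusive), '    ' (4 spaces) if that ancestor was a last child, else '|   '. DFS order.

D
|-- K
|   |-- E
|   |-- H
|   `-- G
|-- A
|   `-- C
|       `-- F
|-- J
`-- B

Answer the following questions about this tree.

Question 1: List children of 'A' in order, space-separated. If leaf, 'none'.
Node A's children (from adjacency): C

Answer: C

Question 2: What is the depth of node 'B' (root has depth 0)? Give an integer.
Answer: 1

Derivation:
Path from root to B: D -> B
Depth = number of edges = 1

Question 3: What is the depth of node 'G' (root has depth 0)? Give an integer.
Path from root to G: D -> K -> G
Depth = number of edges = 2

Answer: 2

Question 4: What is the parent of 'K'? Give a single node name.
Scan adjacency: K appears as child of D

Answer: D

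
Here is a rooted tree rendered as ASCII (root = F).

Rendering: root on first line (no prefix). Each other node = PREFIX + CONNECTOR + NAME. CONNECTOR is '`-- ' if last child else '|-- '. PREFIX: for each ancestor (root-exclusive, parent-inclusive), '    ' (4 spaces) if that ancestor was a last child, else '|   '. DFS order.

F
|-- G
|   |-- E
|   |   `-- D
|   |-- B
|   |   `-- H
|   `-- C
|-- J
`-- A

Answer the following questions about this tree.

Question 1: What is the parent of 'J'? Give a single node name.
Answer: F

Derivation:
Scan adjacency: J appears as child of F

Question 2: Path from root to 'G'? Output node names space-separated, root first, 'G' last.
Walk down from root: F -> G

Answer: F G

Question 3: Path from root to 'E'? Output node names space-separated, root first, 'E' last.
Walk down from root: F -> G -> E

Answer: F G E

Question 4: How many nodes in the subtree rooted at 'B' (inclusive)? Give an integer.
Answer: 2

Derivation:
Subtree rooted at B contains: B, H
Count = 2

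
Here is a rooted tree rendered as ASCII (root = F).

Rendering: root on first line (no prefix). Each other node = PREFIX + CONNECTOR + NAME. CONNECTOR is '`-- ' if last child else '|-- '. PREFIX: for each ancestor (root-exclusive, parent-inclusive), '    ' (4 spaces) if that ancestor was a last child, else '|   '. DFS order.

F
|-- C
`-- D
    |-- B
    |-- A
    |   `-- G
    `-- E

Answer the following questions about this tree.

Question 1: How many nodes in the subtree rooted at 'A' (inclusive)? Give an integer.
Answer: 2

Derivation:
Subtree rooted at A contains: A, G
Count = 2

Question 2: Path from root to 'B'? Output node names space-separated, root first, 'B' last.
Walk down from root: F -> D -> B

Answer: F D B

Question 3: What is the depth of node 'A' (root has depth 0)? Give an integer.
Path from root to A: F -> D -> A
Depth = number of edges = 2

Answer: 2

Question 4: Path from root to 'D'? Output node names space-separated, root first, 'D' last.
Answer: F D

Derivation:
Walk down from root: F -> D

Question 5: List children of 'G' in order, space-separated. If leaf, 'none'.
Node G's children (from adjacency): (leaf)

Answer: none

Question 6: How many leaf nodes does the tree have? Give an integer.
Leaves (nodes with no children): B, C, E, G

Answer: 4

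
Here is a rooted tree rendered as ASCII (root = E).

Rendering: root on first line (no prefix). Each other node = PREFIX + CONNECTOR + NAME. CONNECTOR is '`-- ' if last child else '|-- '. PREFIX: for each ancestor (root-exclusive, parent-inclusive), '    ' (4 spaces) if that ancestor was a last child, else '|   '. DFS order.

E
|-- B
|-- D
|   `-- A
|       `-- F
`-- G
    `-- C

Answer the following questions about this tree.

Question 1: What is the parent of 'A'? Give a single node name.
Answer: D

Derivation:
Scan adjacency: A appears as child of D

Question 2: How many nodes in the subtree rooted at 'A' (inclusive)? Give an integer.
Subtree rooted at A contains: A, F
Count = 2

Answer: 2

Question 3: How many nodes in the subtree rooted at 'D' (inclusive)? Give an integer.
Subtree rooted at D contains: A, D, F
Count = 3

Answer: 3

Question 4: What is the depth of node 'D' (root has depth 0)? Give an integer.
Path from root to D: E -> D
Depth = number of edges = 1

Answer: 1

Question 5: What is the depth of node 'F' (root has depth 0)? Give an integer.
Answer: 3

Derivation:
Path from root to F: E -> D -> A -> F
Depth = number of edges = 3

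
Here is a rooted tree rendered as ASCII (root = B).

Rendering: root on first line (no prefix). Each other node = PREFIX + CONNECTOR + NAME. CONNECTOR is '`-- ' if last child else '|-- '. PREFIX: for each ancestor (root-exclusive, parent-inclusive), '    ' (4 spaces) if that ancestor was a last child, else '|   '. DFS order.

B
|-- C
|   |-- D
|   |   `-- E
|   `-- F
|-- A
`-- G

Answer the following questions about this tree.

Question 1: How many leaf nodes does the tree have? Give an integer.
Leaves (nodes with no children): A, E, F, G

Answer: 4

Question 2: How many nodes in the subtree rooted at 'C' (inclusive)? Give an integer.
Subtree rooted at C contains: C, D, E, F
Count = 4

Answer: 4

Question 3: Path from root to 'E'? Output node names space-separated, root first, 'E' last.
Walk down from root: B -> C -> D -> E

Answer: B C D E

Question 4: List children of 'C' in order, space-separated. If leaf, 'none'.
Node C's children (from adjacency): D, F

Answer: D F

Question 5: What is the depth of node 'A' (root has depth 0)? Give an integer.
Answer: 1

Derivation:
Path from root to A: B -> A
Depth = number of edges = 1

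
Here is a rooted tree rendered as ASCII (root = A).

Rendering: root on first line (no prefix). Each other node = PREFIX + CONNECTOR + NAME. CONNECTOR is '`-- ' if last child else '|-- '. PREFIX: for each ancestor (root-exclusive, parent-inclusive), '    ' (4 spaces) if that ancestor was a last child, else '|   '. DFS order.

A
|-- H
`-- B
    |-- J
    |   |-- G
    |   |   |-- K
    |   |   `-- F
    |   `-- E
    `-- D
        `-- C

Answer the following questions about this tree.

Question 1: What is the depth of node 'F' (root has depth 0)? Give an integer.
Answer: 4

Derivation:
Path from root to F: A -> B -> J -> G -> F
Depth = number of edges = 4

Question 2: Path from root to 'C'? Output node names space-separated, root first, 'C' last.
Answer: A B D C

Derivation:
Walk down from root: A -> B -> D -> C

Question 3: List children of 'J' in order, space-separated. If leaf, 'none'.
Answer: G E

Derivation:
Node J's children (from adjacency): G, E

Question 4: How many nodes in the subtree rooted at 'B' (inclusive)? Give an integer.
Subtree rooted at B contains: B, C, D, E, F, G, J, K
Count = 8

Answer: 8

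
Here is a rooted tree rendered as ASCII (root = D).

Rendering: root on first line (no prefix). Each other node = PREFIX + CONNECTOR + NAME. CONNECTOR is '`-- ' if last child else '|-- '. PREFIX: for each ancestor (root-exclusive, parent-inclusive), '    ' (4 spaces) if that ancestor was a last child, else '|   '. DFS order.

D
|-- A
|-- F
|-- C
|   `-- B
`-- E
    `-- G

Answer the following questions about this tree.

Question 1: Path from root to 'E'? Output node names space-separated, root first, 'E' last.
Walk down from root: D -> E

Answer: D E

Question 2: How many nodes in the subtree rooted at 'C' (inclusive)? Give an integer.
Answer: 2

Derivation:
Subtree rooted at C contains: B, C
Count = 2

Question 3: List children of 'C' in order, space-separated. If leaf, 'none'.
Node C's children (from adjacency): B

Answer: B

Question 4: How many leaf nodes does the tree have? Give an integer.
Answer: 4

Derivation:
Leaves (nodes with no children): A, B, F, G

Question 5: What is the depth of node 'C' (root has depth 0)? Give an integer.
Path from root to C: D -> C
Depth = number of edges = 1

Answer: 1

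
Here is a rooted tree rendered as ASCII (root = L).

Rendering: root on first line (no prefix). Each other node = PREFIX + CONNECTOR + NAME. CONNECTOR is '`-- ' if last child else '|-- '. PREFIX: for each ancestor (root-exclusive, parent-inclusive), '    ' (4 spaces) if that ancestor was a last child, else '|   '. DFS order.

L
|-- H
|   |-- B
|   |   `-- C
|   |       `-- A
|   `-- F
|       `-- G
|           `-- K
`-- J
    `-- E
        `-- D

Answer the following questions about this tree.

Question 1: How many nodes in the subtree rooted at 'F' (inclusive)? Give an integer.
Answer: 3

Derivation:
Subtree rooted at F contains: F, G, K
Count = 3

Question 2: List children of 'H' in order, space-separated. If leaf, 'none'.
Node H's children (from adjacency): B, F

Answer: B F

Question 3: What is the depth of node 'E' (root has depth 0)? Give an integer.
Answer: 2

Derivation:
Path from root to E: L -> J -> E
Depth = number of edges = 2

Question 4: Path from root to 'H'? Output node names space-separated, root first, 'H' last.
Answer: L H

Derivation:
Walk down from root: L -> H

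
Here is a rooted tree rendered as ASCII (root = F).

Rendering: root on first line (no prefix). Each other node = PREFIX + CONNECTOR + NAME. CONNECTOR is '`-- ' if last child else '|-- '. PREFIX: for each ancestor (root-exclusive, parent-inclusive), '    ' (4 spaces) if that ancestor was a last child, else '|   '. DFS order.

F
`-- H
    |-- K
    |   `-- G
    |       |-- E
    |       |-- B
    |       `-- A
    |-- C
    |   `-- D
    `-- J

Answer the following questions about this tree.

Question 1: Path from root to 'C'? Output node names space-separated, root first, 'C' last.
Answer: F H C

Derivation:
Walk down from root: F -> H -> C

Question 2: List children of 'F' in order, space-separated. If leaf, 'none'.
Node F's children (from adjacency): H

Answer: H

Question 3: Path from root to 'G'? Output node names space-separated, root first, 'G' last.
Answer: F H K G

Derivation:
Walk down from root: F -> H -> K -> G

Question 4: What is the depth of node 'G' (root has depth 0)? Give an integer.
Answer: 3

Derivation:
Path from root to G: F -> H -> K -> G
Depth = number of edges = 3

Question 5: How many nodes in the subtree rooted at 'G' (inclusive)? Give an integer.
Subtree rooted at G contains: A, B, E, G
Count = 4

Answer: 4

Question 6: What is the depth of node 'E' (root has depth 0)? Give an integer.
Path from root to E: F -> H -> K -> G -> E
Depth = number of edges = 4

Answer: 4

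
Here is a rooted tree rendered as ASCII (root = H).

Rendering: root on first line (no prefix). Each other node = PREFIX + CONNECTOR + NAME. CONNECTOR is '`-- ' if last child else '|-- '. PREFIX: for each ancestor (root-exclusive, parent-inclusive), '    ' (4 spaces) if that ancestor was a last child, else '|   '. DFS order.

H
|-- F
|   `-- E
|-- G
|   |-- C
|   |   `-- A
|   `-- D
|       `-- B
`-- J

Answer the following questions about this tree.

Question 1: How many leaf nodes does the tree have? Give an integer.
Leaves (nodes with no children): A, B, E, J

Answer: 4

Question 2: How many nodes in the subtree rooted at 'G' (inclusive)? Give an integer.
Answer: 5

Derivation:
Subtree rooted at G contains: A, B, C, D, G
Count = 5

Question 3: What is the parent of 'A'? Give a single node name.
Scan adjacency: A appears as child of C

Answer: C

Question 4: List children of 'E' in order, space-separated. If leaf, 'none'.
Answer: none

Derivation:
Node E's children (from adjacency): (leaf)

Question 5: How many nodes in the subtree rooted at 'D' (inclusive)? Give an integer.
Answer: 2

Derivation:
Subtree rooted at D contains: B, D
Count = 2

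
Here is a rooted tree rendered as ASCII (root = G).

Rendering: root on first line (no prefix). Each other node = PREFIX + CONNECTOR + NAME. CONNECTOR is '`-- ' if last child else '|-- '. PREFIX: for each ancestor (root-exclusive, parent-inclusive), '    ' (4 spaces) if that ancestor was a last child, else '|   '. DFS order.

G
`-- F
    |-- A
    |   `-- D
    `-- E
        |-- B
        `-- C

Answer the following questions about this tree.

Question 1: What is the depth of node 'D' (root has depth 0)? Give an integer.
Answer: 3

Derivation:
Path from root to D: G -> F -> A -> D
Depth = number of edges = 3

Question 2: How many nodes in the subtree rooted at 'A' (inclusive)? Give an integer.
Subtree rooted at A contains: A, D
Count = 2

Answer: 2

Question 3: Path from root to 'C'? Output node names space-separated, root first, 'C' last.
Walk down from root: G -> F -> E -> C

Answer: G F E C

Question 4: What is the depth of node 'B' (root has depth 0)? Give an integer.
Answer: 3

Derivation:
Path from root to B: G -> F -> E -> B
Depth = number of edges = 3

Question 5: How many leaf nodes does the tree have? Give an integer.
Answer: 3

Derivation:
Leaves (nodes with no children): B, C, D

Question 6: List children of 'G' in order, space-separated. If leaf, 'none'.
Node G's children (from adjacency): F

Answer: F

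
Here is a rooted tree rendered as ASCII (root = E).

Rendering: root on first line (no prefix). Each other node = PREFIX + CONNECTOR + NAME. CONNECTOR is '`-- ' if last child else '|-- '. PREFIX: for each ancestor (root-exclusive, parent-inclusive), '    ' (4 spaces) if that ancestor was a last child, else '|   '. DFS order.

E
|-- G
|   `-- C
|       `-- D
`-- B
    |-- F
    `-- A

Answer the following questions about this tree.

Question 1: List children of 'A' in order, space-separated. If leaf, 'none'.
Node A's children (from adjacency): (leaf)

Answer: none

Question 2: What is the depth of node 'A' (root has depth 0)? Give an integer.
Answer: 2

Derivation:
Path from root to A: E -> B -> A
Depth = number of edges = 2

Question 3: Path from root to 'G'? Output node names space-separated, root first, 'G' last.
Answer: E G

Derivation:
Walk down from root: E -> G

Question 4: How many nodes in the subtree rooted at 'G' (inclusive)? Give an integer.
Answer: 3

Derivation:
Subtree rooted at G contains: C, D, G
Count = 3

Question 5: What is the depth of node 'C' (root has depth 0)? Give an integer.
Answer: 2

Derivation:
Path from root to C: E -> G -> C
Depth = number of edges = 2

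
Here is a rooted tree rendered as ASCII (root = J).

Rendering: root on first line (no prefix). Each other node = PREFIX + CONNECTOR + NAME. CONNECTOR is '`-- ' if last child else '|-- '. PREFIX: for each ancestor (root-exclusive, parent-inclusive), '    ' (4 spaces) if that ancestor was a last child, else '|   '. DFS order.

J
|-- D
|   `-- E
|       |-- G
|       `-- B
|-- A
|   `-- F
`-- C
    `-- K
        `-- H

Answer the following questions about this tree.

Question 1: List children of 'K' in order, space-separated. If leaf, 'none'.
Node K's children (from adjacency): H

Answer: H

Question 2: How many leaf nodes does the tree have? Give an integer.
Answer: 4

Derivation:
Leaves (nodes with no children): B, F, G, H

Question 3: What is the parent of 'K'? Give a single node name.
Answer: C

Derivation:
Scan adjacency: K appears as child of C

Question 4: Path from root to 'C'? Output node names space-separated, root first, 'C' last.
Answer: J C

Derivation:
Walk down from root: J -> C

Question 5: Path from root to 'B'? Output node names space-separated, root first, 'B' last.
Walk down from root: J -> D -> E -> B

Answer: J D E B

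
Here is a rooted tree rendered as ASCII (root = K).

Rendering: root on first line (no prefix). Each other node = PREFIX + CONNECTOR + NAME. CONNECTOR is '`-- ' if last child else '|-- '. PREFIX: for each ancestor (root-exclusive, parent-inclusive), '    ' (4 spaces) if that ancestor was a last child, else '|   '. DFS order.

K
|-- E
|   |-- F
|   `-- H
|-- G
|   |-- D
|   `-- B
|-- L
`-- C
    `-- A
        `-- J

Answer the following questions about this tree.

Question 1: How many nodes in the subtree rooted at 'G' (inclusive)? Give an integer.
Answer: 3

Derivation:
Subtree rooted at G contains: B, D, G
Count = 3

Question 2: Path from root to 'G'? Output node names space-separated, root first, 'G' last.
Walk down from root: K -> G

Answer: K G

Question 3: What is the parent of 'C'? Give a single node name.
Scan adjacency: C appears as child of K

Answer: K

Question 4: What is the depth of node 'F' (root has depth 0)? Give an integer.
Answer: 2

Derivation:
Path from root to F: K -> E -> F
Depth = number of edges = 2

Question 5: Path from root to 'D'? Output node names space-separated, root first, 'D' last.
Answer: K G D

Derivation:
Walk down from root: K -> G -> D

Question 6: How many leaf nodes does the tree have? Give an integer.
Leaves (nodes with no children): B, D, F, H, J, L

Answer: 6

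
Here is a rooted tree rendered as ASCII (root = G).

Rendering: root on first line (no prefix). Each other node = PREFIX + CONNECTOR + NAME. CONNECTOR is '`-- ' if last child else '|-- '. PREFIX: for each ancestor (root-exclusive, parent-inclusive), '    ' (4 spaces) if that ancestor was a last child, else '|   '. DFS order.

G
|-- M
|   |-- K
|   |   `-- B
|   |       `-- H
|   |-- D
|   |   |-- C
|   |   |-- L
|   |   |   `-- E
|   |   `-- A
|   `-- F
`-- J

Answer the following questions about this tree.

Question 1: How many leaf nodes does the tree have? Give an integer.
Leaves (nodes with no children): A, C, E, F, H, J

Answer: 6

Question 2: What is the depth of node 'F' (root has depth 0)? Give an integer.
Path from root to F: G -> M -> F
Depth = number of edges = 2

Answer: 2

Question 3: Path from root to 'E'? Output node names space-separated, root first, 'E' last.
Walk down from root: G -> M -> D -> L -> E

Answer: G M D L E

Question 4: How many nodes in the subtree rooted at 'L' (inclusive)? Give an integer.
Subtree rooted at L contains: E, L
Count = 2

Answer: 2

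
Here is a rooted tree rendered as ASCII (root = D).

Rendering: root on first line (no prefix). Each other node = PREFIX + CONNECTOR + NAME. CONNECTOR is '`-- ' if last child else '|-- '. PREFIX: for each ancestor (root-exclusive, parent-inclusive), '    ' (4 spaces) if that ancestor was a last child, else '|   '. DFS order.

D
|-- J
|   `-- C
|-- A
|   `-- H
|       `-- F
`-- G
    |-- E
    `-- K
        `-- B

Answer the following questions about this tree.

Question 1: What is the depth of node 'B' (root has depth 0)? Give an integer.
Path from root to B: D -> G -> K -> B
Depth = number of edges = 3

Answer: 3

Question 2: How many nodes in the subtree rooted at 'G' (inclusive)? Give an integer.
Subtree rooted at G contains: B, E, G, K
Count = 4

Answer: 4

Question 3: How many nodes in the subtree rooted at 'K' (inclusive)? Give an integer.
Answer: 2

Derivation:
Subtree rooted at K contains: B, K
Count = 2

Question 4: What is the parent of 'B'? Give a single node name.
Scan adjacency: B appears as child of K

Answer: K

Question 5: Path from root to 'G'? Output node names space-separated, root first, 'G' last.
Answer: D G

Derivation:
Walk down from root: D -> G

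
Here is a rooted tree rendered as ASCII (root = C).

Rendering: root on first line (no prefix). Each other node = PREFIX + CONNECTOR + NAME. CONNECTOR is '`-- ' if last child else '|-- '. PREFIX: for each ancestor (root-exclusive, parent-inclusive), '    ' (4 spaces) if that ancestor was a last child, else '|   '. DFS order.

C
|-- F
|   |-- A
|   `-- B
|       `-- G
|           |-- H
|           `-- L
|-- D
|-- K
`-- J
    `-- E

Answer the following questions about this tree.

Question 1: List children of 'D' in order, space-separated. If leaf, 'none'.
Node D's children (from adjacency): (leaf)

Answer: none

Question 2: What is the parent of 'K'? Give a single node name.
Answer: C

Derivation:
Scan adjacency: K appears as child of C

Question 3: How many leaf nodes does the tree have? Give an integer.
Leaves (nodes with no children): A, D, E, H, K, L

Answer: 6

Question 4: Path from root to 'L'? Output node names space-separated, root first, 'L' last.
Answer: C F B G L

Derivation:
Walk down from root: C -> F -> B -> G -> L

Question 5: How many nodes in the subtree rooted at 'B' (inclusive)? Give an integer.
Subtree rooted at B contains: B, G, H, L
Count = 4

Answer: 4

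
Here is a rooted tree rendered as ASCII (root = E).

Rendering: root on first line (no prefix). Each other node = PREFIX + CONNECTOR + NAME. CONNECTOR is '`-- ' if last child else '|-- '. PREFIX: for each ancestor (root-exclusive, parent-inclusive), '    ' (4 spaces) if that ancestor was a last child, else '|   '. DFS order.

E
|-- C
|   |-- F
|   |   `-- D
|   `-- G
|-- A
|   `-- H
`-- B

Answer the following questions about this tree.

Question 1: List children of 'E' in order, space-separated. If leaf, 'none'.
Answer: C A B

Derivation:
Node E's children (from adjacency): C, A, B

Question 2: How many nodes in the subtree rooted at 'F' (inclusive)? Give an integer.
Subtree rooted at F contains: D, F
Count = 2

Answer: 2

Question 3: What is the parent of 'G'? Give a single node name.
Answer: C

Derivation:
Scan adjacency: G appears as child of C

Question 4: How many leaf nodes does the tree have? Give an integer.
Answer: 4

Derivation:
Leaves (nodes with no children): B, D, G, H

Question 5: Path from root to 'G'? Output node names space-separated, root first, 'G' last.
Answer: E C G

Derivation:
Walk down from root: E -> C -> G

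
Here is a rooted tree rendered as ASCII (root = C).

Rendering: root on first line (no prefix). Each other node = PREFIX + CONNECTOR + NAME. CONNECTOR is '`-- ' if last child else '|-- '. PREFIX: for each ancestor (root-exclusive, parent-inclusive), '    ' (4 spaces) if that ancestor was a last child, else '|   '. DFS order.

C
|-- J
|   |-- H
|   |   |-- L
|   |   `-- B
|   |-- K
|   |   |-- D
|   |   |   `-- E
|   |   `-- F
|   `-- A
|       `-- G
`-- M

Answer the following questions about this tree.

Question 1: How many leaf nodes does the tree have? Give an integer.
Answer: 6

Derivation:
Leaves (nodes with no children): B, E, F, G, L, M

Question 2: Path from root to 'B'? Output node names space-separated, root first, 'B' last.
Answer: C J H B

Derivation:
Walk down from root: C -> J -> H -> B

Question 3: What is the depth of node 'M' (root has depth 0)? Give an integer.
Answer: 1

Derivation:
Path from root to M: C -> M
Depth = number of edges = 1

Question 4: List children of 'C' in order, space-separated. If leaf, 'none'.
Answer: J M

Derivation:
Node C's children (from adjacency): J, M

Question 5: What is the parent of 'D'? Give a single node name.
Answer: K

Derivation:
Scan adjacency: D appears as child of K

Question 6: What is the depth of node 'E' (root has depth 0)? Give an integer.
Path from root to E: C -> J -> K -> D -> E
Depth = number of edges = 4

Answer: 4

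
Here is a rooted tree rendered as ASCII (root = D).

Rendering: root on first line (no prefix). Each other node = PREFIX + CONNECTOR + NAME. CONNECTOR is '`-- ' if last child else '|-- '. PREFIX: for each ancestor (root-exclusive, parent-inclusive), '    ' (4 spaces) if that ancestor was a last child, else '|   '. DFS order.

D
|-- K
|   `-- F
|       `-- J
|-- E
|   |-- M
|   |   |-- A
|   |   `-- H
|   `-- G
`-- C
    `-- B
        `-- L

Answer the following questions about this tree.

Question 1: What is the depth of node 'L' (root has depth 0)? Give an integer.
Path from root to L: D -> C -> B -> L
Depth = number of edges = 3

Answer: 3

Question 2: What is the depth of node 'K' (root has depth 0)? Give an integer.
Answer: 1

Derivation:
Path from root to K: D -> K
Depth = number of edges = 1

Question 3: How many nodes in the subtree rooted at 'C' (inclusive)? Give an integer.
Answer: 3

Derivation:
Subtree rooted at C contains: B, C, L
Count = 3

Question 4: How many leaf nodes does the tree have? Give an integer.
Leaves (nodes with no children): A, G, H, J, L

Answer: 5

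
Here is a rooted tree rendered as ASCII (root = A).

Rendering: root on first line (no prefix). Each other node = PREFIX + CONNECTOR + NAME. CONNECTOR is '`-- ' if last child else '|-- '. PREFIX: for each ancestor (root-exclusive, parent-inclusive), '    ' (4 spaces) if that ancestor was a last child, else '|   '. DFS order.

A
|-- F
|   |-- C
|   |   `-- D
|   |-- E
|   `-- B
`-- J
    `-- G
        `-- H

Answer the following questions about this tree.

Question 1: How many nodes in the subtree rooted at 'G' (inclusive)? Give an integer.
Answer: 2

Derivation:
Subtree rooted at G contains: G, H
Count = 2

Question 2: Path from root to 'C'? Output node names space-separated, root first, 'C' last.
Walk down from root: A -> F -> C

Answer: A F C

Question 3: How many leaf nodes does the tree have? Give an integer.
Leaves (nodes with no children): B, D, E, H

Answer: 4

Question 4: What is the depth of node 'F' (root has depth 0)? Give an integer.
Answer: 1

Derivation:
Path from root to F: A -> F
Depth = number of edges = 1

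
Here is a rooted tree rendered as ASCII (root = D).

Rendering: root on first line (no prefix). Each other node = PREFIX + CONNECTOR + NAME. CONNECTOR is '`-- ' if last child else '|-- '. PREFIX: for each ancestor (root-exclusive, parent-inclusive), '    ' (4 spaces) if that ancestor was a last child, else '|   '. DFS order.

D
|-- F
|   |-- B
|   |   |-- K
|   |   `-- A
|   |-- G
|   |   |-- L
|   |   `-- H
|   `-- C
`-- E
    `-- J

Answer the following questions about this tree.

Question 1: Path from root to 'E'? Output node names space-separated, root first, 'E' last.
Walk down from root: D -> E

Answer: D E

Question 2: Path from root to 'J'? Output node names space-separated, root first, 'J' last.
Answer: D E J

Derivation:
Walk down from root: D -> E -> J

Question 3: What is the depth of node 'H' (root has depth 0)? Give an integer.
Path from root to H: D -> F -> G -> H
Depth = number of edges = 3

Answer: 3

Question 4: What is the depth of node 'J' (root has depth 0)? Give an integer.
Answer: 2

Derivation:
Path from root to J: D -> E -> J
Depth = number of edges = 2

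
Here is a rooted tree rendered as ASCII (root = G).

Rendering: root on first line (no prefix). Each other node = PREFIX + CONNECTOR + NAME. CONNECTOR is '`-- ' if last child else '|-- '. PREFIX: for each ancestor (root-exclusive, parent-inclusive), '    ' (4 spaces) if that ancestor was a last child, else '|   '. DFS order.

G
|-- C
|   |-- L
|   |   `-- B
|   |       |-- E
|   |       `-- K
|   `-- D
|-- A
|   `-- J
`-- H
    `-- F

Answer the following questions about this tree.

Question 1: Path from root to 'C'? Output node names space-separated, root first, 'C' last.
Walk down from root: G -> C

Answer: G C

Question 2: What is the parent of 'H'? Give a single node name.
Scan adjacency: H appears as child of G

Answer: G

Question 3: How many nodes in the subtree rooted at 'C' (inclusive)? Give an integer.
Subtree rooted at C contains: B, C, D, E, K, L
Count = 6

Answer: 6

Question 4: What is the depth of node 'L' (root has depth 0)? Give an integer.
Path from root to L: G -> C -> L
Depth = number of edges = 2

Answer: 2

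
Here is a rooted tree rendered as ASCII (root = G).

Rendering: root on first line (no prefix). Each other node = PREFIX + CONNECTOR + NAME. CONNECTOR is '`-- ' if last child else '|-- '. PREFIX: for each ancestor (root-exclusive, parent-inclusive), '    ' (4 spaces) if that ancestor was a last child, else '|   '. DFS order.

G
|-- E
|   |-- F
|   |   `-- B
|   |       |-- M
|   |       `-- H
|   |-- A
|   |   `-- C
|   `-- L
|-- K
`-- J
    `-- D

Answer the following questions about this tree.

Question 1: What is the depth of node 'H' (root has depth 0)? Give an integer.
Path from root to H: G -> E -> F -> B -> H
Depth = number of edges = 4

Answer: 4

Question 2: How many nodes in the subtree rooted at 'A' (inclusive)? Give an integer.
Subtree rooted at A contains: A, C
Count = 2

Answer: 2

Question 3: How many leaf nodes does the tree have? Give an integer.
Answer: 6

Derivation:
Leaves (nodes with no children): C, D, H, K, L, M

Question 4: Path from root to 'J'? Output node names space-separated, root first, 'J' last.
Walk down from root: G -> J

Answer: G J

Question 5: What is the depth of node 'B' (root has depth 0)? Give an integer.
Path from root to B: G -> E -> F -> B
Depth = number of edges = 3

Answer: 3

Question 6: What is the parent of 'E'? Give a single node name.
Answer: G

Derivation:
Scan adjacency: E appears as child of G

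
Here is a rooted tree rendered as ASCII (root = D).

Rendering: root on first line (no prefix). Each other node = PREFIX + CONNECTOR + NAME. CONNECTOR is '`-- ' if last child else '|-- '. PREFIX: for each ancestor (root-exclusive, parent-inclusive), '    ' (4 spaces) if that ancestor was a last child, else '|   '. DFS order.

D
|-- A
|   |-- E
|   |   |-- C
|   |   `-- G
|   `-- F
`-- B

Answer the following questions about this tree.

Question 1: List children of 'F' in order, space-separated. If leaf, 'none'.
Answer: none

Derivation:
Node F's children (from adjacency): (leaf)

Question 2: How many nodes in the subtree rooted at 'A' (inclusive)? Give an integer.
Subtree rooted at A contains: A, C, E, F, G
Count = 5

Answer: 5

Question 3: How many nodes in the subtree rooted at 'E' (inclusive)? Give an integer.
Answer: 3

Derivation:
Subtree rooted at E contains: C, E, G
Count = 3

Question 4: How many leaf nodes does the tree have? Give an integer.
Leaves (nodes with no children): B, C, F, G

Answer: 4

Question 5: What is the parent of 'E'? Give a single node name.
Answer: A

Derivation:
Scan adjacency: E appears as child of A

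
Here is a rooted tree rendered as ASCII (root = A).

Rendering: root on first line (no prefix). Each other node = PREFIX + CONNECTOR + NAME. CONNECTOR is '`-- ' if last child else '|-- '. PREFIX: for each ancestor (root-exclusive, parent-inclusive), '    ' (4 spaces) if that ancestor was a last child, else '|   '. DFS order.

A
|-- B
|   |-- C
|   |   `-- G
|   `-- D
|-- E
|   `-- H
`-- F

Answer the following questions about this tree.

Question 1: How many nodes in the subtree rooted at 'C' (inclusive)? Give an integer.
Subtree rooted at C contains: C, G
Count = 2

Answer: 2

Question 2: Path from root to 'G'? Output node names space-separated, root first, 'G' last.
Answer: A B C G

Derivation:
Walk down from root: A -> B -> C -> G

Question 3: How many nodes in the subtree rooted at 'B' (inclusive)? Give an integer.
Subtree rooted at B contains: B, C, D, G
Count = 4

Answer: 4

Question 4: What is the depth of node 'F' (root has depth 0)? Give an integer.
Path from root to F: A -> F
Depth = number of edges = 1

Answer: 1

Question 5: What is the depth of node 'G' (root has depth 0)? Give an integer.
Path from root to G: A -> B -> C -> G
Depth = number of edges = 3

Answer: 3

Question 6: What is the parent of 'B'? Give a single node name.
Scan adjacency: B appears as child of A

Answer: A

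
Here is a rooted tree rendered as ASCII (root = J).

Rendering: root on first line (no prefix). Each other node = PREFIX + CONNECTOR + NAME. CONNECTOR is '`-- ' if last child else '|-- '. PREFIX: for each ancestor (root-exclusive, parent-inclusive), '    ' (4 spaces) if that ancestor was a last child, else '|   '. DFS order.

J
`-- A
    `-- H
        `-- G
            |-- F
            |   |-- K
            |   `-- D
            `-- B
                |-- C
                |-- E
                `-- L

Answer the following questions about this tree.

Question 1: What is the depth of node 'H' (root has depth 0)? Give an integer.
Answer: 2

Derivation:
Path from root to H: J -> A -> H
Depth = number of edges = 2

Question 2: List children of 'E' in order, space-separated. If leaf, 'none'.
Answer: none

Derivation:
Node E's children (from adjacency): (leaf)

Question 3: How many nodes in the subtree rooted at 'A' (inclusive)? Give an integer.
Subtree rooted at A contains: A, B, C, D, E, F, G, H, K, L
Count = 10

Answer: 10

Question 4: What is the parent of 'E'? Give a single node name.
Answer: B

Derivation:
Scan adjacency: E appears as child of B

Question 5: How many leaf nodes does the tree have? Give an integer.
Answer: 5

Derivation:
Leaves (nodes with no children): C, D, E, K, L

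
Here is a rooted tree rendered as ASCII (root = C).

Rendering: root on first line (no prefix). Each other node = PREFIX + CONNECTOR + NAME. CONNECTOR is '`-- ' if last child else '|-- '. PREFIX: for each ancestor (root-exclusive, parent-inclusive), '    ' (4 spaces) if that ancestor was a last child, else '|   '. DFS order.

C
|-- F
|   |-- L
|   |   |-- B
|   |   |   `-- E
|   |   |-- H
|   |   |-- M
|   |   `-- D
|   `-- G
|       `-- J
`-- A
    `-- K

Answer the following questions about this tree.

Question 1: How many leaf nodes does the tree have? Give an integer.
Leaves (nodes with no children): D, E, H, J, K, M

Answer: 6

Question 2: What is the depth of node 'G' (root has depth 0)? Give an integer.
Answer: 2

Derivation:
Path from root to G: C -> F -> G
Depth = number of edges = 2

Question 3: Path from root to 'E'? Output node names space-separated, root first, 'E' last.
Walk down from root: C -> F -> L -> B -> E

Answer: C F L B E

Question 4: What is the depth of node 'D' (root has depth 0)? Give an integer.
Path from root to D: C -> F -> L -> D
Depth = number of edges = 3

Answer: 3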